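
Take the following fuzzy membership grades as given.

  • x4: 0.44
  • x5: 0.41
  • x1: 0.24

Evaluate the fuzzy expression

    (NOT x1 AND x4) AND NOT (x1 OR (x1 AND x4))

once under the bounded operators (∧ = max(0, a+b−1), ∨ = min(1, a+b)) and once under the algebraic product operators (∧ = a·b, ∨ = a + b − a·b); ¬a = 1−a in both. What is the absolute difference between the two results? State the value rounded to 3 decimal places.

0.227

Under bounded:
  NOT x1 = 1 − 0.24 = 0.76
  NOT x1 AND x4 = max(0, a+b−1) on (0.76, 0.44) = 0.20
  x1 AND x4 = max(0, a+b−1) on (0.24, 0.44) = 0.00
  x1 OR (x1 AND x4) = min(1, a+b) on (0.24, 0.00) = 0.24
  NOT (x1 OR (x1 AND x4)) = 1 − 0.24 = 0.76
  (NOT x1 AND x4) AND NOT (x1 OR (x1 AND x4)) = max(0, a+b−1) on (0.20, 0.76) = 0.00
  → value = 0.0000
Under algebraic product:
  NOT x1 = 1 − 0.2400 = 0.7600
  NOT x1 AND x4 = a·b on (0.7600, 0.4400) = 0.3344
  x1 AND x4 = a·b on (0.2400, 0.4400) = 0.1056
  x1 OR (x1 AND x4) = a + b − a·b on (0.2400, 0.1056) = 0.3203
  NOT (x1 OR (x1 AND x4)) = 1 − 0.3203 = 0.6797
  (NOT x1 AND x4) AND NOT (x1 OR (x1 AND x4)) = a·b on (0.3344, 0.6797) = 0.2273
  → value = 0.2273
|0.0000 − 0.2273| = 0.227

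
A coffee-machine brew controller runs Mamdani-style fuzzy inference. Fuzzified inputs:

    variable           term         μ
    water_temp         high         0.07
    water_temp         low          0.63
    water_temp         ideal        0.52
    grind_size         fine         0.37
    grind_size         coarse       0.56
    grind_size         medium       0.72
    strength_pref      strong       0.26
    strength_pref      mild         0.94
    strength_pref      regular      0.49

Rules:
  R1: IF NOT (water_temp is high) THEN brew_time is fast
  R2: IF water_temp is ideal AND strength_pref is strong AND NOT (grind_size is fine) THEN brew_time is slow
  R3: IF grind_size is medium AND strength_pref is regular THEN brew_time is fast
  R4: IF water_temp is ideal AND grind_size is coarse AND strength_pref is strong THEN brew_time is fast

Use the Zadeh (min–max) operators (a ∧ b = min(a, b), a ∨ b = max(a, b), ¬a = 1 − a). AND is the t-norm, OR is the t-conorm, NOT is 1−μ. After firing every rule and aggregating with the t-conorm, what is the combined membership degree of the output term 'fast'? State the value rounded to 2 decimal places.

0.93

R1: ¬high=1−0.07=0.93 → w = 0.93
R2: ideal=0.52, strong=0.26, ¬fine=1−0.37=0.63; AND[min(a, b)] → w = 0.26
R3: medium=0.72, regular=0.49; AND[min(a, b)] → w = 0.49
R4: ideal=0.52, coarse=0.56, strong=0.26; AND[min(a, b)] → w = 0.26
Rules with consequent 'fast': {R1, R3, R4} → strengths 0.93, 0.49, 0.26
Aggregate via t-conorm [max(a, b)]: 0.93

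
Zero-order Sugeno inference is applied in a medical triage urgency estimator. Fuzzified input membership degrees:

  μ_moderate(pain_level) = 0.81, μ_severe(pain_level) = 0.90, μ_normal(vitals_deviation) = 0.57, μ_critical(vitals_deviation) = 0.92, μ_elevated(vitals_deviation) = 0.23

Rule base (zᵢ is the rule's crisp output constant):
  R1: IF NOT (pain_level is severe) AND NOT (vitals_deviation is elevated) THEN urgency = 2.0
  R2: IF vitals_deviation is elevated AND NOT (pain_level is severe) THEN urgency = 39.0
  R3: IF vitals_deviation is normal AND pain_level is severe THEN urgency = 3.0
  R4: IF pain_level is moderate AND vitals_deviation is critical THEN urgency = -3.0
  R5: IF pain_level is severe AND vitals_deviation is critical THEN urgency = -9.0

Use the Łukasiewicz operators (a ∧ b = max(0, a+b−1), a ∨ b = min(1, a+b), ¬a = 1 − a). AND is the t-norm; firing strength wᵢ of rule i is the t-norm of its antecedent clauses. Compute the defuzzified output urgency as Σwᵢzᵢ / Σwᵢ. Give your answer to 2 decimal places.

-4.04

R1 (z=2.0): ¬severe=1−0.90=0.10, ¬elevated=1−0.23=0.77; AND[max(0, a+b−1)] → w = 0.00
R2 (z=39.0): elevated=0.23, ¬severe=1−0.90=0.10; AND[max(0, a+b−1)] → w = 0.00
R3 (z=3.0): normal=0.57, severe=0.90; AND[max(0, a+b−1)] → w = 0.47
R4 (z=-3.0): moderate=0.81, critical=0.92; AND[max(0, a+b−1)] → w = 0.73
R5 (z=-9.0): severe=0.90, critical=0.92; AND[max(0, a+b−1)] → w = 0.82
Weighted average = (0.00·2.0 + 0.00·39.0 + 0.47·3.0 + 0.73·-3.0 + 0.82·-9.0) / (0.00 + 0.00 + 0.47 + 0.73 + 0.82)
  = -8.1600 / 2.0200 = -4.04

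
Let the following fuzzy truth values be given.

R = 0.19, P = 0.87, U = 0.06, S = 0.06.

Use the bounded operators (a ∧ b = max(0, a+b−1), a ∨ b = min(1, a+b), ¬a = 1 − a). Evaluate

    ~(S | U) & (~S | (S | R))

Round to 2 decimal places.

0.88

S | U = min(1, a+b) on (0.06, 0.06) = 0.12
~(S | U) = 1 − 0.12 = 0.88
~S = 1 − 0.06 = 0.94
S | R = min(1, a+b) on (0.06, 0.19) = 0.25
~S | (S | R) = min(1, a+b) on (0.94, 0.25) = 1.00
~(S | U) & (~S | (S | R)) = max(0, a+b−1) on (0.88, 1.00) = 0.88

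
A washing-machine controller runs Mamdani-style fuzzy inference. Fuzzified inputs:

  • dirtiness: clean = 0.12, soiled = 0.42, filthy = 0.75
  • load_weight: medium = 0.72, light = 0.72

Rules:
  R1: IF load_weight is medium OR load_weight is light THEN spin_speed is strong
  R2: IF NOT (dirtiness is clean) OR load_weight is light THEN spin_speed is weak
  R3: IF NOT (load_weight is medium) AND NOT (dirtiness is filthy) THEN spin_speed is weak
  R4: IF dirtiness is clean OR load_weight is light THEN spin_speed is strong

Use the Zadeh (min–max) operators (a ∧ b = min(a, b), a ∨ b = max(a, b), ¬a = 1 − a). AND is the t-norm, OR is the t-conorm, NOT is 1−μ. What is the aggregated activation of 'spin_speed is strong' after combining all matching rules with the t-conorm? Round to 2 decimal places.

0.72

R1: medium=0.72, light=0.72; OR[max(a, b)] → w = 0.72
R2: ¬clean=1−0.12=0.88, light=0.72; OR[max(a, b)] → w = 0.88
R3: ¬medium=1−0.72=0.28, ¬filthy=1−0.75=0.25; AND[min(a, b)] → w = 0.25
R4: clean=0.12, light=0.72; OR[max(a, b)] → w = 0.72
Rules with consequent 'strong': {R1, R4} → strengths 0.72, 0.72
Aggregate via t-conorm [max(a, b)]: 0.72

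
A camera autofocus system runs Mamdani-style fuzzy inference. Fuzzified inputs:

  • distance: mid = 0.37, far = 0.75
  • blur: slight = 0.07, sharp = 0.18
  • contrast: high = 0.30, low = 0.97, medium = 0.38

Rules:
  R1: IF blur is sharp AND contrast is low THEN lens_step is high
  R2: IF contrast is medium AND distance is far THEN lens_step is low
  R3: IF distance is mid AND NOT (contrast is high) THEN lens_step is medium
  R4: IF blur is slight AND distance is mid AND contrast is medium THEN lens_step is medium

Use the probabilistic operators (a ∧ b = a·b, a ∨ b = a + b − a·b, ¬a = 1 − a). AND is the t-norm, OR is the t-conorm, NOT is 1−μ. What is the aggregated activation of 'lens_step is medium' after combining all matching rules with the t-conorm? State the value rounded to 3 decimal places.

0.266

R1: sharp=0.18, low=0.97; AND[a·b] → w = 0.1746
R2: medium=0.38, far=0.75; AND[a·b] → w = 0.2850
R3: mid=0.37, ¬high=1−0.30=0.70; AND[a·b] → w = 0.2590
R4: slight=0.07, mid=0.37, medium=0.38; AND[a·b] → w = 0.0098
Rules with consequent 'medium': {R3, R4} → strengths 0.2590, 0.0098
Aggregate via t-conorm [a + b − a·b]: 0.2663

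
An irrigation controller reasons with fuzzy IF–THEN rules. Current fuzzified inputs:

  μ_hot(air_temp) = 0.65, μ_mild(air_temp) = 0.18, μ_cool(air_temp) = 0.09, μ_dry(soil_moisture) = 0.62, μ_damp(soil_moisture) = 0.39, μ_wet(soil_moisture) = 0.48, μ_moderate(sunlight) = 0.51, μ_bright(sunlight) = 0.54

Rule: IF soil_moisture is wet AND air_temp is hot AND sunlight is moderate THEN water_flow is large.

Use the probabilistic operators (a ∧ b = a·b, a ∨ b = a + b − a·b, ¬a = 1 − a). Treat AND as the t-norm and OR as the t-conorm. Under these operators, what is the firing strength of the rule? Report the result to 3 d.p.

0.159

firing strength: wet=0.48, hot=0.65, moderate=0.51; AND[a·b] → w = 0.1591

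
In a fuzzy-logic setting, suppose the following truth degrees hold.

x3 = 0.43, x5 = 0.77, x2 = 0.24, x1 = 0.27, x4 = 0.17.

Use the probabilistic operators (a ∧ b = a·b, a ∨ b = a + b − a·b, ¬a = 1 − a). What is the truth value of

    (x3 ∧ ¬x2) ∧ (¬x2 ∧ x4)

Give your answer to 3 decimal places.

¬x2 = 1 − 0.2400 = 0.7600
x3 ∧ ¬x2 = a·b on (0.4300, 0.7600) = 0.3268
¬x2 = 1 − 0.2400 = 0.7600
¬x2 ∧ x4 = a·b on (0.7600, 0.1700) = 0.1292
(x3 ∧ ¬x2) ∧ (¬x2 ∧ x4) = a·b on (0.3268, 0.1292) = 0.0422

0.042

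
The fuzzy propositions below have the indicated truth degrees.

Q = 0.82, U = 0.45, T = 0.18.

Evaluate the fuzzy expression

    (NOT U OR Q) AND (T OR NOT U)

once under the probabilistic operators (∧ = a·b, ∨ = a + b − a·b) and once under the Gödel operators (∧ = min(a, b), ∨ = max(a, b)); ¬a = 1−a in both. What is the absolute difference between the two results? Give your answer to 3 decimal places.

Under probabilistic:
  NOT U = 1 − 0.4500 = 0.5500
  NOT U OR Q = a + b − a·b on (0.5500, 0.8200) = 0.9190
  NOT U = 1 − 0.4500 = 0.5500
  T OR NOT U = a + b − a·b on (0.1800, 0.5500) = 0.6310
  (NOT U OR Q) AND (T OR NOT U) = a·b on (0.9190, 0.6310) = 0.5799
  → value = 0.5799
Under Gödel:
  NOT U = 1 − 0.45 = 0.55
  NOT U OR Q = max(a, b) on (0.55, 0.82) = 0.82
  NOT U = 1 − 0.45 = 0.55
  T OR NOT U = max(a, b) on (0.18, 0.55) = 0.55
  (NOT U OR Q) AND (T OR NOT U) = min(a, b) on (0.82, 0.55) = 0.55
  → value = 0.5500
|0.5799 − 0.5500| = 0.030

0.030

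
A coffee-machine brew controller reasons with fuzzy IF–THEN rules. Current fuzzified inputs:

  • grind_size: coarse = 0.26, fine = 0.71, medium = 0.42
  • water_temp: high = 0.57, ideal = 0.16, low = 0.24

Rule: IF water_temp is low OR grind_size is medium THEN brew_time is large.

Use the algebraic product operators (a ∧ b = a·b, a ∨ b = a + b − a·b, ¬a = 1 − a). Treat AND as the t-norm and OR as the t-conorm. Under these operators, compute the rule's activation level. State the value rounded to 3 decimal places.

firing strength: low=0.24, medium=0.42; OR[a + b − a·b] → w = 0.5592

0.559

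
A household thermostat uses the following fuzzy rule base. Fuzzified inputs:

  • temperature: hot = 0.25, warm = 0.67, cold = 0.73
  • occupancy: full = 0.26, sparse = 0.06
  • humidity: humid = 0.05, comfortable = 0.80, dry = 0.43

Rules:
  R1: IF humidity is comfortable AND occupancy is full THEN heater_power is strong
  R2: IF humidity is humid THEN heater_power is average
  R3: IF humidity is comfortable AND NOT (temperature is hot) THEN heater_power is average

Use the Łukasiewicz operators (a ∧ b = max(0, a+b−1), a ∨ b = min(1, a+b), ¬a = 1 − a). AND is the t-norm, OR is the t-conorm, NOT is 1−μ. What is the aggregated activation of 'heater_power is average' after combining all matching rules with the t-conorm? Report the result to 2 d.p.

R1: comfortable=0.80, full=0.26; AND[max(0, a+b−1)] → w = 0.06
R2: humid=0.05 → w = 0.05
R3: comfortable=0.80, ¬hot=1−0.25=0.75; AND[max(0, a+b−1)] → w = 0.55
Rules with consequent 'average': {R2, R3} → strengths 0.05, 0.55
Aggregate via t-conorm [min(1, a+b)]: 0.60

0.60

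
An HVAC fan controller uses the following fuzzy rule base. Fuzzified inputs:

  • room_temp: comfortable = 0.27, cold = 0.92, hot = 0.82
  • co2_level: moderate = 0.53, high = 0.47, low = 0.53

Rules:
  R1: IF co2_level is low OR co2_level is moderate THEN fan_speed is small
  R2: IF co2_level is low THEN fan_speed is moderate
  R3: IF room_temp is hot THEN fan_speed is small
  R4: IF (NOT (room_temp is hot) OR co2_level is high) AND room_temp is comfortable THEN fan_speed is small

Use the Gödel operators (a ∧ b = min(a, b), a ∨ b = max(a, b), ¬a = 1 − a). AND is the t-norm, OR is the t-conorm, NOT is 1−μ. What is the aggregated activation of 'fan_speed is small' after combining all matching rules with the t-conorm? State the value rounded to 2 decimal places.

0.82

R1: low=0.53, moderate=0.53; OR[max(a, b)] → w = 0.53
R2: low=0.53 → w = 0.53
R3: hot=0.82 → w = 0.82
R4: (¬hot=1−0.82=0.18 OR high=0.47) = 0.47; AND[min(a, b)] with comfortable=0.27 → w = 0.27
Rules with consequent 'small': {R1, R3, R4} → strengths 0.53, 0.82, 0.27
Aggregate via t-conorm [max(a, b)]: 0.82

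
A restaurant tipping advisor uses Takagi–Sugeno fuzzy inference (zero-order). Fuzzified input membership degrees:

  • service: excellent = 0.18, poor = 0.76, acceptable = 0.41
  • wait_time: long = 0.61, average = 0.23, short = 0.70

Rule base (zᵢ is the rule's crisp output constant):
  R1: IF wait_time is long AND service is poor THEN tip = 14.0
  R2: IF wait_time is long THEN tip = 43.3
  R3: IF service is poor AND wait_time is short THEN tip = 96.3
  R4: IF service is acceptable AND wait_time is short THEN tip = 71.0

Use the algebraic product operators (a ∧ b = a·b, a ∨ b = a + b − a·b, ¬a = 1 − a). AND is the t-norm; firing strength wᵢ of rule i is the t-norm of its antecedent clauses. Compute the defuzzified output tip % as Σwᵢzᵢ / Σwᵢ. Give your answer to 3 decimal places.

55.221

R1 (z=14.0): long=0.61, poor=0.76; AND[a·b] → w = 0.4636
R2 (z=43.3): long=0.61 → w = 0.6100
R3 (z=96.3): poor=0.76, short=0.70; AND[a·b] → w = 0.5320
R4 (z=71.0): acceptable=0.41, short=0.70; AND[a·b] → w = 0.2870
Weighted average = (0.4636·14.0 + 0.6100·43.3 + 0.5320·96.3 + 0.2870·71.0) / (0.4636 + 0.6100 + 0.5320 + 0.2870)
  = 104.5120 / 1.8926 = 55.221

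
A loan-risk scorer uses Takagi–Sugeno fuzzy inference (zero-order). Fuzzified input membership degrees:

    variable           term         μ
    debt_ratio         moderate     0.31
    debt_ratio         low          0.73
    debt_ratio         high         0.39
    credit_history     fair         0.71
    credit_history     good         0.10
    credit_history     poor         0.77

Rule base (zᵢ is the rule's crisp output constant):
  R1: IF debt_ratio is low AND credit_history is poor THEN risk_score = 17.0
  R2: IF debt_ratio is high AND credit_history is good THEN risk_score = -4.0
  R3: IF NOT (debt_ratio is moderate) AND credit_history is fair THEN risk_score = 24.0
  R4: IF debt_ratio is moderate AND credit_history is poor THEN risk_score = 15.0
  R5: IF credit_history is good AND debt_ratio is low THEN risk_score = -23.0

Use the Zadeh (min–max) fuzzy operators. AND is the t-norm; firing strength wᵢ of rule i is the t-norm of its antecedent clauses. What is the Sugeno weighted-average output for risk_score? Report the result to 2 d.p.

R1 (z=17.0): low=0.73, poor=0.77; AND[min(a, b)] → w = 0.73
R2 (z=-4.0): high=0.39, good=0.10; AND[min(a, b)] → w = 0.10
R3 (z=24.0): ¬moderate=1−0.31=0.69, fair=0.71; AND[min(a, b)] → w = 0.69
R4 (z=15.0): moderate=0.31, poor=0.77; AND[min(a, b)] → w = 0.31
R5 (z=-23.0): good=0.10, low=0.73; AND[min(a, b)] → w = 0.10
Weighted average = (0.73·17.0 + 0.10·-4.0 + 0.69·24.0 + 0.31·15.0 + 0.10·-23.0) / (0.73 + 0.10 + 0.69 + 0.31 + 0.10)
  = 30.9200 / 1.9300 = 16.02

16.02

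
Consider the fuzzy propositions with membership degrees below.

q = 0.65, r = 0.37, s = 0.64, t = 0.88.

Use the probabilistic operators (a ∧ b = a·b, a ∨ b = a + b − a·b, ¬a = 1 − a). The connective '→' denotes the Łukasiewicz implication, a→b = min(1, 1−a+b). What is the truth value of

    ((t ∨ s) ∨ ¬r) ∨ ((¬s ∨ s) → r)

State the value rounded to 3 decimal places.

t ∨ s = a + b − a·b on (0.8800, 0.6400) = 0.9568
¬r = 1 − 0.3700 = 0.6300
(t ∨ s) ∨ ¬r = a + b − a·b on (0.9568, 0.6300) = 0.9840
¬s = 1 − 0.6400 = 0.3600
¬s ∨ s = a + b − a·b on (0.3600, 0.6400) = 0.7696
(¬s ∨ s) → r  [Łukasiewicz: min(1, 1−a+b)] with a=0.7696, b=0.3700 → 0.6004
((t ∨ s) ∨ ¬r) ∨ ((¬s ∨ s) → r) = a + b − a·b on (0.9840, 0.6004) = 0.9936

0.994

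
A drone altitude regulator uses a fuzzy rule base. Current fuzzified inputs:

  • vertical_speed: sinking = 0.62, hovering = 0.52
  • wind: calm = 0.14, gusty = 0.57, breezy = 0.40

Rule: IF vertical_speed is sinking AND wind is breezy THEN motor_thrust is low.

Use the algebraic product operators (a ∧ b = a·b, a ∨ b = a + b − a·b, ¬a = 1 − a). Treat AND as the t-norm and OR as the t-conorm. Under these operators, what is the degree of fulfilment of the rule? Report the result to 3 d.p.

0.248

firing strength: sinking=0.62, breezy=0.40; AND[a·b] → w = 0.2480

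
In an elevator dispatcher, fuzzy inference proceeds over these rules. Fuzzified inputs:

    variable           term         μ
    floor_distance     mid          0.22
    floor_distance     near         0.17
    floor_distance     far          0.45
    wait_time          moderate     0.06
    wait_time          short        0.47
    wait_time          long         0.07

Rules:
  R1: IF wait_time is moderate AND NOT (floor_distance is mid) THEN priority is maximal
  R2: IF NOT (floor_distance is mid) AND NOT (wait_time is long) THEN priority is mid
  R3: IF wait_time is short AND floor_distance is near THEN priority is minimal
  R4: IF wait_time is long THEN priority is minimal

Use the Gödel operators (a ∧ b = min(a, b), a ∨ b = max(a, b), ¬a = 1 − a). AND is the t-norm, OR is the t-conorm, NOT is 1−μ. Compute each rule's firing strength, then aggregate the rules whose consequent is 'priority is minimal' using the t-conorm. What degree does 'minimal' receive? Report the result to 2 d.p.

R1: moderate=0.06, ¬mid=1−0.22=0.78; AND[min(a, b)] → w = 0.06
R2: ¬mid=1−0.22=0.78, ¬long=1−0.07=0.93; AND[min(a, b)] → w = 0.78
R3: short=0.47, near=0.17; AND[min(a, b)] → w = 0.17
R4: long=0.07 → w = 0.07
Rules with consequent 'minimal': {R3, R4} → strengths 0.17, 0.07
Aggregate via t-conorm [max(a, b)]: 0.17

0.17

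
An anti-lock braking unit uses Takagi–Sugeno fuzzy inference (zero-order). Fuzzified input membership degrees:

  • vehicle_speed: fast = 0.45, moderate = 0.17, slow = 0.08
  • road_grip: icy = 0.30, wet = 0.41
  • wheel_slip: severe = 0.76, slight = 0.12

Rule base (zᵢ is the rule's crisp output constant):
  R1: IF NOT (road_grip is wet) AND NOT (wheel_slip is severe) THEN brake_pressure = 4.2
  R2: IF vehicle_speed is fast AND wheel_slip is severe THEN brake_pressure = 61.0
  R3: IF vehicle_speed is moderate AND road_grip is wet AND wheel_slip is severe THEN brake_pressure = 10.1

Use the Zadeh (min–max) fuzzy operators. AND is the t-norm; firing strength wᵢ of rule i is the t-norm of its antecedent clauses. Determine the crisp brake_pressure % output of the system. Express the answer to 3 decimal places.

35.087

R1 (z=4.2): ¬wet=1−0.41=0.59, ¬severe=1−0.76=0.24; AND[min(a, b)] → w = 0.24
R2 (z=61.0): fast=0.45, severe=0.76; AND[min(a, b)] → w = 0.45
R3 (z=10.1): moderate=0.17, wet=0.41, severe=0.76; AND[min(a, b)] → w = 0.17
Weighted average = (0.24·4.2 + 0.45·61.0 + 0.17·10.1) / (0.24 + 0.45 + 0.17)
  = 30.1750 / 0.8600 = 35.087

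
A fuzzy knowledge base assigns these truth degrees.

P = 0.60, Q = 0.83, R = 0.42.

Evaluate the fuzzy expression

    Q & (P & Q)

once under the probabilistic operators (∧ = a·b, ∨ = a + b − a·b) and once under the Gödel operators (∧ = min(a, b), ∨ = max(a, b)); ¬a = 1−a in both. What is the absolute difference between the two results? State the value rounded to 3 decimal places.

0.187

Under probabilistic:
  P & Q = a·b on (0.6000, 0.8300) = 0.4980
  Q & (P & Q) = a·b on (0.8300, 0.4980) = 0.4133
  → value = 0.4133
Under Gödel:
  P & Q = min(a, b) on (0.60, 0.83) = 0.60
  Q & (P & Q) = min(a, b) on (0.83, 0.60) = 0.60
  → value = 0.6000
|0.4133 − 0.6000| = 0.187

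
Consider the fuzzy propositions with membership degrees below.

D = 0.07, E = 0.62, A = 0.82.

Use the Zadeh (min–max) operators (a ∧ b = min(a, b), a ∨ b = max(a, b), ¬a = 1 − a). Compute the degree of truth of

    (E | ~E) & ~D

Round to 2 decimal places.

0.62

~E = 1 − 0.62 = 0.38
E | ~E = max(a, b) on (0.62, 0.38) = 0.62
~D = 1 − 0.07 = 0.93
(E | ~E) & ~D = min(a, b) on (0.62, 0.93) = 0.62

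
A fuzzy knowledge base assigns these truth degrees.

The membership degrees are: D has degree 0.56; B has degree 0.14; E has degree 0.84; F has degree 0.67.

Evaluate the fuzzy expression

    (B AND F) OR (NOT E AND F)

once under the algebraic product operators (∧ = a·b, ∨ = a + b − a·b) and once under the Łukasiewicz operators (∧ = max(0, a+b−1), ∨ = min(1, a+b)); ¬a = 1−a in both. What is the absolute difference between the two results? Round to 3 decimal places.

Under algebraic product:
  B AND F = a·b on (0.1400, 0.6700) = 0.0938
  NOT E = 1 − 0.8400 = 0.1600
  NOT E AND F = a·b on (0.1600, 0.6700) = 0.1072
  (B AND F) OR (NOT E AND F) = a + b − a·b on (0.0938, 0.1072) = 0.1909
  → value = 0.1909
Under Łukasiewicz:
  B AND F = max(0, a+b−1) on (0.14, 0.67) = 0.00
  NOT E = 1 − 0.84 = 0.16
  NOT E AND F = max(0, a+b−1) on (0.16, 0.67) = 0.00
  (B AND F) OR (NOT E AND F) = min(1, a+b) on (0.00, 0.00) = 0.00
  → value = 0.0000
|0.1909 − 0.0000| = 0.191

0.191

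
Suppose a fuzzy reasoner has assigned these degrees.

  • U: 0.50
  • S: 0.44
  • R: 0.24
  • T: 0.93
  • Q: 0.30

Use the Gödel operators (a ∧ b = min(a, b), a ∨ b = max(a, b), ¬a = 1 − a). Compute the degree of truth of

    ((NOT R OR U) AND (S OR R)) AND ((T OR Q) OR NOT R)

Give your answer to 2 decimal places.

0.44

NOT R = 1 − 0.24 = 0.76
NOT R OR U = max(a, b) on (0.76, 0.50) = 0.76
S OR R = max(a, b) on (0.44, 0.24) = 0.44
(NOT R OR U) AND (S OR R) = min(a, b) on (0.76, 0.44) = 0.44
T OR Q = max(a, b) on (0.93, 0.30) = 0.93
NOT R = 1 − 0.24 = 0.76
(T OR Q) OR NOT R = max(a, b) on (0.93, 0.76) = 0.93
((NOT R OR U) AND (S OR R)) AND ((T OR Q) OR NOT R) = min(a, b) on (0.44, 0.93) = 0.44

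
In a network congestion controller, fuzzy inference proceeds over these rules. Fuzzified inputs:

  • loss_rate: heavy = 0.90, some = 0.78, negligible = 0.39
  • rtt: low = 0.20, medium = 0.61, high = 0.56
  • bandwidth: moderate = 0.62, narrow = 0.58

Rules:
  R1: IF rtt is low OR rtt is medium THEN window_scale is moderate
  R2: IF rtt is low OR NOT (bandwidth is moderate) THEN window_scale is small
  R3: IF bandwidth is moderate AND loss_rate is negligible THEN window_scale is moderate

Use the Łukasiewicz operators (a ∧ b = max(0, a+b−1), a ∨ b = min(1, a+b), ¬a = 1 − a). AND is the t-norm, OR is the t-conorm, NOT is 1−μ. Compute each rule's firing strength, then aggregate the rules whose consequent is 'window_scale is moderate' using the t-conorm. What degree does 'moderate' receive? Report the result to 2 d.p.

R1: low=0.20, medium=0.61; OR[min(1, a+b)] → w = 0.81
R2: low=0.20, ¬moderate=1−0.62=0.38; OR[min(1, a+b)] → w = 0.58
R3: moderate=0.62, negligible=0.39; AND[max(0, a+b−1)] → w = 0.01
Rules with consequent 'moderate': {R1, R3} → strengths 0.81, 0.01
Aggregate via t-conorm [min(1, a+b)]: 0.82

0.82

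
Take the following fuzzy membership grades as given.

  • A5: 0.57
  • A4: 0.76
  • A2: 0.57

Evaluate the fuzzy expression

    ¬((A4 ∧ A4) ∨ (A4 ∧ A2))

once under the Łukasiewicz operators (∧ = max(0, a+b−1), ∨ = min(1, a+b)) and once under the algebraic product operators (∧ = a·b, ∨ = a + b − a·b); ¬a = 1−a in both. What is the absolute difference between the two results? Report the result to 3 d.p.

Under Łukasiewicz:
  A4 ∧ A4 = max(0, a+b−1) on (0.76, 0.76) = 0.52
  A4 ∧ A2 = max(0, a+b−1) on (0.76, 0.57) = 0.33
  (A4 ∧ A4) ∨ (A4 ∧ A2) = min(1, a+b) on (0.52, 0.33) = 0.85
  ¬((A4 ∧ A4) ∨ (A4 ∧ A2)) = 1 − 0.85 = 0.15
  → value = 0.1500
Under algebraic product:
  A4 ∧ A4 = a·b on (0.7600, 0.7600) = 0.5776
  A4 ∧ A2 = a·b on (0.7600, 0.5700) = 0.4332
  (A4 ∧ A4) ∨ (A4 ∧ A2) = a + b − a·b on (0.5776, 0.4332) = 0.7606
  ¬((A4 ∧ A4) ∨ (A4 ∧ A2)) = 1 − 0.7606 = 0.2394
  → value = 0.2394
|0.1500 − 0.2394| = 0.089

0.089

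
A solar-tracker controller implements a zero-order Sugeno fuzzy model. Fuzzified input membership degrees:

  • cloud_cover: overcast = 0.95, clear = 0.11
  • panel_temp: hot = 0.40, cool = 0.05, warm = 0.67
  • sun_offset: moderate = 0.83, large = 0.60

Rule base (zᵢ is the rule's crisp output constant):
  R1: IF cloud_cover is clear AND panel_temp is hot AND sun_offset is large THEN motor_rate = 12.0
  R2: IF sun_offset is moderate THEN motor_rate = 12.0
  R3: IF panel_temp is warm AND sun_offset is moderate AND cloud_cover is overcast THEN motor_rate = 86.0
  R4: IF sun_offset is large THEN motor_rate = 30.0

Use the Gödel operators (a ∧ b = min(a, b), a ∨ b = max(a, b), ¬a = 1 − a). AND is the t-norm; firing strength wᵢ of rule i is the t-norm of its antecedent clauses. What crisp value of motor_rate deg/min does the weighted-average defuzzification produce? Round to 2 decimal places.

R1 (z=12.0): clear=0.11, hot=0.40, large=0.60; AND[min(a, b)] → w = 0.11
R2 (z=12.0): moderate=0.83 → w = 0.83
R3 (z=86.0): warm=0.67, moderate=0.83, overcast=0.95; AND[min(a, b)] → w = 0.67
R4 (z=30.0): large=0.60 → w = 0.60
Weighted average = (0.11·12.0 + 0.83·12.0 + 0.67·86.0 + 0.60·30.0) / (0.11 + 0.83 + 0.67 + 0.60)
  = 86.9000 / 2.2100 = 39.32

39.32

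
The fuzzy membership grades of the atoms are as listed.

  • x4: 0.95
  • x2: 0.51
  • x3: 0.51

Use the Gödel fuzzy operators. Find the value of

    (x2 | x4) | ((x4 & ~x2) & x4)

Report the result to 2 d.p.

x2 | x4 = max(a, b) on (0.51, 0.95) = 0.95
~x2 = 1 − 0.51 = 0.49
x4 & ~x2 = min(a, b) on (0.95, 0.49) = 0.49
(x4 & ~x2) & x4 = min(a, b) on (0.49, 0.95) = 0.49
(x2 | x4) | ((x4 & ~x2) & x4) = max(a, b) on (0.95, 0.49) = 0.95

0.95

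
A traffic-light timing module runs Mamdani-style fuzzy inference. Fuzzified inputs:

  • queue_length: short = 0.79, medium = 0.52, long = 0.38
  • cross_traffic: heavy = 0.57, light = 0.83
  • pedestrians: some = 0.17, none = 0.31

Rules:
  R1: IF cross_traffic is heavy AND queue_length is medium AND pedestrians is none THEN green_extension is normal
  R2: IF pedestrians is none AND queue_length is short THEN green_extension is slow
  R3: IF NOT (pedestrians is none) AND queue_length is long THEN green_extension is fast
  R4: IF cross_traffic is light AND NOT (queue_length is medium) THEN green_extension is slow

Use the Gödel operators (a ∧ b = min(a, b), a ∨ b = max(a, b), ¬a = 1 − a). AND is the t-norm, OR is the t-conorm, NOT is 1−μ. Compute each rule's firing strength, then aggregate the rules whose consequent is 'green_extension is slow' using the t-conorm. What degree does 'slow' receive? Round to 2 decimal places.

R1: heavy=0.57, medium=0.52, none=0.31; AND[min(a, b)] → w = 0.31
R2: none=0.31, short=0.79; AND[min(a, b)] → w = 0.31
R3: ¬none=1−0.31=0.69, long=0.38; AND[min(a, b)] → w = 0.38
R4: light=0.83, ¬medium=1−0.52=0.48; AND[min(a, b)] → w = 0.48
Rules with consequent 'slow': {R2, R4} → strengths 0.31, 0.48
Aggregate via t-conorm [max(a, b)]: 0.48

0.48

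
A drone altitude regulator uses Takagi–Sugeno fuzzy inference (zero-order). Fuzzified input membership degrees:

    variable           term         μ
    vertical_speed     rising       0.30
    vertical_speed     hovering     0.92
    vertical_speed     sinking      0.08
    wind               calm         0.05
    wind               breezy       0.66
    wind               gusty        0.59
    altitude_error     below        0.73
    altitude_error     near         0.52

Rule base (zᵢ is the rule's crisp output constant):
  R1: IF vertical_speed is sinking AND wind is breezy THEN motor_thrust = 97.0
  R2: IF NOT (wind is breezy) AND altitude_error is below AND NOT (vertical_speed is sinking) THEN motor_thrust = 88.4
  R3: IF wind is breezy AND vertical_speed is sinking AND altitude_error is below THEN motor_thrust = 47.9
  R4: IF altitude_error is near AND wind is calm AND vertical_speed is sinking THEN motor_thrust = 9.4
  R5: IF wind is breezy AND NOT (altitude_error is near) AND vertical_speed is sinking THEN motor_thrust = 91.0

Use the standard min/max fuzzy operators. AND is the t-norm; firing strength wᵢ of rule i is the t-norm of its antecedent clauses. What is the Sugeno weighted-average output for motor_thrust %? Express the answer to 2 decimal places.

R1 (z=97.0): sinking=0.08, breezy=0.66; AND[min(a, b)] → w = 0.08
R2 (z=88.4): ¬breezy=1−0.66=0.34, below=0.73, ¬sinking=1−0.08=0.92; AND[min(a, b)] → w = 0.34
R3 (z=47.9): breezy=0.66, sinking=0.08, below=0.73; AND[min(a, b)] → w = 0.08
R4 (z=9.4): near=0.52, calm=0.05, sinking=0.08; AND[min(a, b)] → w = 0.05
R5 (z=91.0): breezy=0.66, ¬near=1−0.52=0.48, sinking=0.08; AND[min(a, b)] → w = 0.08
Weighted average = (0.08·97.0 + 0.34·88.4 + 0.08·47.9 + 0.05·9.4 + 0.08·91.0) / (0.08 + 0.34 + 0.08 + 0.05 + 0.08)
  = 49.3980 / 0.6300 = 78.41

78.41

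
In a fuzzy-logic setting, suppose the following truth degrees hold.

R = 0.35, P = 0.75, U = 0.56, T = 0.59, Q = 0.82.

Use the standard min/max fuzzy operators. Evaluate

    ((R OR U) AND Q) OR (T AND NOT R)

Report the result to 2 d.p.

0.59

R OR U = max(a, b) on (0.35, 0.56) = 0.56
(R OR U) AND Q = min(a, b) on (0.56, 0.82) = 0.56
NOT R = 1 − 0.35 = 0.65
T AND NOT R = min(a, b) on (0.59, 0.65) = 0.59
((R OR U) AND Q) OR (T AND NOT R) = max(a, b) on (0.56, 0.59) = 0.59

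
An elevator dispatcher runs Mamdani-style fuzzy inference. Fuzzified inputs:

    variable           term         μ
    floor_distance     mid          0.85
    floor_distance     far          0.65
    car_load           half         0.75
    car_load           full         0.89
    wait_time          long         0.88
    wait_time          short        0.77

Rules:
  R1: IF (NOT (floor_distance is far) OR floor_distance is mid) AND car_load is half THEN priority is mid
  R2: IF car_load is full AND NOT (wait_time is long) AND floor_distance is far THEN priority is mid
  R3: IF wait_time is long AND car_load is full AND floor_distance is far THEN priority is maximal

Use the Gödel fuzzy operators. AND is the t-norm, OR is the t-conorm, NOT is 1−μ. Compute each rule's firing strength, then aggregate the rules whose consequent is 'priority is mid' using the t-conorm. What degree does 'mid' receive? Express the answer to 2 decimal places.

R1: (¬far=1−0.65=0.35 OR mid=0.85) = 0.85; AND[min(a, b)] with half=0.75 → w = 0.75
R2: full=0.89, ¬long=1−0.88=0.12, far=0.65; AND[min(a, b)] → w = 0.12
R3: long=0.88, full=0.89, far=0.65; AND[min(a, b)] → w = 0.65
Rules with consequent 'mid': {R1, R2} → strengths 0.75, 0.12
Aggregate via t-conorm [max(a, b)]: 0.75

0.75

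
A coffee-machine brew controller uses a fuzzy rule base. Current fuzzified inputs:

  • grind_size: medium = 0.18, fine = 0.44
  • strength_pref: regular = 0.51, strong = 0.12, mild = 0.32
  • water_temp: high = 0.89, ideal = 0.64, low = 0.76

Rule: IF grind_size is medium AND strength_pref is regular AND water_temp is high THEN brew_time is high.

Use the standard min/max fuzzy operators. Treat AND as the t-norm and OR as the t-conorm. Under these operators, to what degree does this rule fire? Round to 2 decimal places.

0.18

firing strength: medium=0.18, regular=0.51, high=0.89; AND[min(a, b)] → w = 0.18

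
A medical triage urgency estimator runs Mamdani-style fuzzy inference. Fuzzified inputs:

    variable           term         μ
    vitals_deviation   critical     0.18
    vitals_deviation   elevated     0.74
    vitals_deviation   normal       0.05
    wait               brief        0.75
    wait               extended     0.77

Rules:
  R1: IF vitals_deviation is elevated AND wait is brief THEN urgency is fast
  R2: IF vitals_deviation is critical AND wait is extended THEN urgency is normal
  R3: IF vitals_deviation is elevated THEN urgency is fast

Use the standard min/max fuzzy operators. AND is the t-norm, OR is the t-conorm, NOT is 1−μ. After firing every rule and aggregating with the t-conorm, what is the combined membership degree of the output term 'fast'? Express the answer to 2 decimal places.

0.74

R1: elevated=0.74, brief=0.75; AND[min(a, b)] → w = 0.74
R2: critical=0.18, extended=0.77; AND[min(a, b)] → w = 0.18
R3: elevated=0.74 → w = 0.74
Rules with consequent 'fast': {R1, R3} → strengths 0.74, 0.74
Aggregate via t-conorm [max(a, b)]: 0.74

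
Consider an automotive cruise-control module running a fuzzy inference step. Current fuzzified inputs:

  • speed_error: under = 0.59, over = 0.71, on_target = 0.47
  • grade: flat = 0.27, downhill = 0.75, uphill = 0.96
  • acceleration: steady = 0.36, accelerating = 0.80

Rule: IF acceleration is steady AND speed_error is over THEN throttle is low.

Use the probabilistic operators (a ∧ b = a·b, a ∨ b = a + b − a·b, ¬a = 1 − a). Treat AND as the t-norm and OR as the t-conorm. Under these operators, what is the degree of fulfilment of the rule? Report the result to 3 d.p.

0.256

firing strength: steady=0.36, over=0.71; AND[a·b] → w = 0.2556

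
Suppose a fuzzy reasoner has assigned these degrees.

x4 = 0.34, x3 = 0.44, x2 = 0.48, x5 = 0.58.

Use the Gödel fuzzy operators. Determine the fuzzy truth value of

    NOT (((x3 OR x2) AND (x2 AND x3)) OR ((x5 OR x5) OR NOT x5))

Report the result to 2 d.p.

0.42

x3 OR x2 = max(a, b) on (0.44, 0.48) = 0.48
x2 AND x3 = min(a, b) on (0.48, 0.44) = 0.44
(x3 OR x2) AND (x2 AND x3) = min(a, b) on (0.48, 0.44) = 0.44
x5 OR x5 = max(a, b) on (0.58, 0.58) = 0.58
NOT x5 = 1 − 0.58 = 0.42
(x5 OR x5) OR NOT x5 = max(a, b) on (0.58, 0.42) = 0.58
((x3 OR x2) AND (x2 AND x3)) OR ((x5 OR x5) OR NOT x5) = max(a, b) on (0.44, 0.58) = 0.58
NOT (((x3 OR x2) AND (x2 AND x3)) OR ((x5 OR x5) OR NOT x5)) = 1 − 0.58 = 0.42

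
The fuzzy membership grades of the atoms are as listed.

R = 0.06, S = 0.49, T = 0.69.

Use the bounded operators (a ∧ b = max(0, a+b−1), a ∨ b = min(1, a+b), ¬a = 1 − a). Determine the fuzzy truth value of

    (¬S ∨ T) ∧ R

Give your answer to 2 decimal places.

0.06

¬S = 1 − 0.49 = 0.51
¬S ∨ T = min(1, a+b) on (0.51, 0.69) = 1.00
(¬S ∨ T) ∧ R = max(0, a+b−1) on (1.00, 0.06) = 0.06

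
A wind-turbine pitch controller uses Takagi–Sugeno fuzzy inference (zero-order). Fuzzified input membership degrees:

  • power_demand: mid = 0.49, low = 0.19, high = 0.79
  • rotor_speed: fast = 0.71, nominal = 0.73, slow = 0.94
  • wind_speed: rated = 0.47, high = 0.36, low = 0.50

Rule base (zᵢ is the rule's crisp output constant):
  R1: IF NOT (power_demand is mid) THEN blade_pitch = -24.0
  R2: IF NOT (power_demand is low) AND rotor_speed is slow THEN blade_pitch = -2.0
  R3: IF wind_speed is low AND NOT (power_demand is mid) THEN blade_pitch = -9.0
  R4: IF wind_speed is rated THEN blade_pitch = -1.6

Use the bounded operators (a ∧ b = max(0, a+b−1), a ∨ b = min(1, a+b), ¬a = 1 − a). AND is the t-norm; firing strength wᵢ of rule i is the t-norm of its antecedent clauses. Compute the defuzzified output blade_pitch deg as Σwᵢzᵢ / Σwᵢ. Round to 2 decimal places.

-8.38

R1 (z=-24.0): ¬mid=1−0.49=0.51 → w = 0.51
R2 (z=-2.0): ¬low=1−0.19=0.81, slow=0.94; AND[max(0, a+b−1)] → w = 0.75
R3 (z=-9.0): low=0.50, ¬mid=1−0.49=0.51; AND[max(0, a+b−1)] → w = 0.01
R4 (z=-1.6): rated=0.47 → w = 0.47
Weighted average = (0.51·-24.0 + 0.75·-2.0 + 0.01·-9.0 + 0.47·-1.6) / (0.51 + 0.75 + 0.01 + 0.47)
  = -14.5820 / 1.7400 = -8.38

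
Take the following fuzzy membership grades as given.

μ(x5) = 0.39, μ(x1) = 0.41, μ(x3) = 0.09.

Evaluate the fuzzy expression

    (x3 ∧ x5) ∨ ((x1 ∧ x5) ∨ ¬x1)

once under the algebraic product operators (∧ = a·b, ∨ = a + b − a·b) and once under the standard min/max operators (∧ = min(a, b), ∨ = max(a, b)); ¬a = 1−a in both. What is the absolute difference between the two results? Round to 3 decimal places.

0.078

Under algebraic product:
  x3 ∧ x5 = a·b on (0.0900, 0.3900) = 0.0351
  x1 ∧ x5 = a·b on (0.4100, 0.3900) = 0.1599
  ¬x1 = 1 − 0.4100 = 0.5900
  (x1 ∧ x5) ∨ ¬x1 = a + b − a·b on (0.1599, 0.5900) = 0.6556
  (x3 ∧ x5) ∨ ((x1 ∧ x5) ∨ ¬x1) = a + b − a·b on (0.0351, 0.6556) = 0.6676
  → value = 0.6676
Under standard min/max:
  x3 ∧ x5 = min(a, b) on (0.09, 0.39) = 0.09
  x1 ∧ x5 = min(a, b) on (0.41, 0.39) = 0.39
  ¬x1 = 1 − 0.41 = 0.59
  (x1 ∧ x5) ∨ ¬x1 = max(a, b) on (0.39, 0.59) = 0.59
  (x3 ∧ x5) ∨ ((x1 ∧ x5) ∨ ¬x1) = max(a, b) on (0.09, 0.59) = 0.59
  → value = 0.5900
|0.6676 − 0.5900| = 0.078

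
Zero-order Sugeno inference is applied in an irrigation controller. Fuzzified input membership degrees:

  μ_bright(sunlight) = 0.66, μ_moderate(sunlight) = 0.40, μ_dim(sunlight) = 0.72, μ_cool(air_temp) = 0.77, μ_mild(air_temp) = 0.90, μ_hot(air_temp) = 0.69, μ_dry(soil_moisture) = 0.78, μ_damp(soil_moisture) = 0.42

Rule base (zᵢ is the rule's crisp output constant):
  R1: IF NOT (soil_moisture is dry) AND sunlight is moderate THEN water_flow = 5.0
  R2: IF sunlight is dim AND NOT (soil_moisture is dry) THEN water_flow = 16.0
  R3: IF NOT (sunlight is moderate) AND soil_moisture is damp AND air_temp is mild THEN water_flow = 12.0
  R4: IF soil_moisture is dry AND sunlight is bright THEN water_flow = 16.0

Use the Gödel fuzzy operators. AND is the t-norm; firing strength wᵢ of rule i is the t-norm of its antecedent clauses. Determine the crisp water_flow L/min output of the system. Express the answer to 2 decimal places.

13.30

R1 (z=5.0): ¬dry=1−0.78=0.22, moderate=0.40; AND[min(a, b)] → w = 0.22
R2 (z=16.0): dim=0.72, ¬dry=1−0.78=0.22; AND[min(a, b)] → w = 0.22
R3 (z=12.0): ¬moderate=1−0.40=0.60, damp=0.42, mild=0.90; AND[min(a, b)] → w = 0.42
R4 (z=16.0): dry=0.78, bright=0.66; AND[min(a, b)] → w = 0.66
Weighted average = (0.22·5.0 + 0.22·16.0 + 0.42·12.0 + 0.66·16.0) / (0.22 + 0.22 + 0.42 + 0.66)
  = 20.2200 / 1.5200 = 13.30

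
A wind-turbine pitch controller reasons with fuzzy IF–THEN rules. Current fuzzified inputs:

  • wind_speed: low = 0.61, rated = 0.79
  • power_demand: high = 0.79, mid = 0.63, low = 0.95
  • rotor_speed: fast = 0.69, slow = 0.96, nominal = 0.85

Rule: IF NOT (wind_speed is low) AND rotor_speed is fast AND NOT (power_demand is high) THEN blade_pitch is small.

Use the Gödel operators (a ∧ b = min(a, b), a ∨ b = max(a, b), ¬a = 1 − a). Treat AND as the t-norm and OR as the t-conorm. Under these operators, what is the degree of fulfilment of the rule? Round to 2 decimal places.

firing strength: ¬low=1−0.61=0.39, fast=0.69, ¬high=1−0.79=0.21; AND[min(a, b)] → w = 0.21

0.21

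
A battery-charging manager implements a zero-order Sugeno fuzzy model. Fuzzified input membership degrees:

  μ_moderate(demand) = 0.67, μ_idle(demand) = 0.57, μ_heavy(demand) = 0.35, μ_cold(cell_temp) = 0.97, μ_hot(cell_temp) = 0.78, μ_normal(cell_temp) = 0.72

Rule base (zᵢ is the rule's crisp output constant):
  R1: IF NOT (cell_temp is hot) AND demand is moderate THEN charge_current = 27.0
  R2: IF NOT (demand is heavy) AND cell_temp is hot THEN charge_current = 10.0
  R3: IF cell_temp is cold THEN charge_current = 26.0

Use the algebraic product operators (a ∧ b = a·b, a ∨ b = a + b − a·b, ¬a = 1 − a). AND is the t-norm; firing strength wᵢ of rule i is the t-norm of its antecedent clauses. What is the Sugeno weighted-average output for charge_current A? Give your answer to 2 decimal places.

R1 (z=27.0): ¬hot=1−0.78=0.22, moderate=0.67; AND[a·b] → w = 0.1474
R2 (z=10.0): ¬heavy=1−0.35=0.65, hot=0.78; AND[a·b] → w = 0.5070
R3 (z=26.0): cold=0.97 → w = 0.9700
Weighted average = (0.1474·27.0 + 0.5070·10.0 + 0.9700·26.0) / (0.1474 + 0.5070 + 0.9700)
  = 34.2698 / 1.6244 = 21.10

21.10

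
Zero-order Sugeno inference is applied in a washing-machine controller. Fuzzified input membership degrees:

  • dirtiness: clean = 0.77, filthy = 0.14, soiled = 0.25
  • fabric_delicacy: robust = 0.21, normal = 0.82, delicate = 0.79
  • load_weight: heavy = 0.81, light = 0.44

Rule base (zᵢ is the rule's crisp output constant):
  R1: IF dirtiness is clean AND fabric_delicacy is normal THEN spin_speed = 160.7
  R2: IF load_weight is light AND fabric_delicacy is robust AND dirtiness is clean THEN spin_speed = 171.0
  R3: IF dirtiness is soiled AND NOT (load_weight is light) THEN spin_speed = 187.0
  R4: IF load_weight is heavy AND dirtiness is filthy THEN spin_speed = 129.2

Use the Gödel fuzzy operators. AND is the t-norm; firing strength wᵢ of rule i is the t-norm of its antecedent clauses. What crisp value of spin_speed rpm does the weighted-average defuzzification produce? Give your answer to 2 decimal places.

163.86

R1 (z=160.7): clean=0.77, normal=0.82; AND[min(a, b)] → w = 0.77
R2 (z=171.0): light=0.44, robust=0.21, clean=0.77; AND[min(a, b)] → w = 0.21
R3 (z=187.0): soiled=0.25, ¬light=1−0.44=0.56; AND[min(a, b)] → w = 0.25
R4 (z=129.2): heavy=0.81, filthy=0.14; AND[min(a, b)] → w = 0.14
Weighted average = (0.77·160.7 + 0.21·171.0 + 0.25·187.0 + 0.14·129.2) / (0.77 + 0.21 + 0.25 + 0.14)
  = 224.4870 / 1.3700 = 163.86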